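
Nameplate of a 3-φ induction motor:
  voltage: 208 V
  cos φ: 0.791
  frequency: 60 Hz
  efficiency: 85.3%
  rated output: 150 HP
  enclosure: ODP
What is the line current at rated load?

P_out = 150 × 746 = 111900 W
P_in = P_out / η = 111900 / 0.853 = 131184 W
I_L = P_in / (√3·V_L·cosφ) = 131184 / (1.732 × 208 × 0.791) = 460 A

460 A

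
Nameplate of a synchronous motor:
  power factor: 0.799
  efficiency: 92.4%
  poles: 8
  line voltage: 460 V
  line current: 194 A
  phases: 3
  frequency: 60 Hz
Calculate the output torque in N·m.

1210 N·m

P_in = √3·V·I·cosφ = 1.732 × 460 × 194 × 0.799 = 123496 W
P_out = η·P_in = 0.924 × 123496 = 114110 W
n = n_s = 120×60/8 = 900 rpm (synchronous)
ω = 2π×900/60 = 94.25 rad/s
τ = P_out/ω = 114110/94.25 = 1210 N·m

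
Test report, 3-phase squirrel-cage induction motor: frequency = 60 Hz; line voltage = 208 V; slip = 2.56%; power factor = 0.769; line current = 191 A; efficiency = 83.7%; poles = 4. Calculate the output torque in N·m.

P_in = √3·V·I·cosφ = 1.732 × 208 × 191 × 0.769 = 52914 W
P_out = η·P_in = 0.837 × 52914 = 44289 W
n_s = 120×60/4 = 1800 rpm; n = 1800×(1−0.0256) = 1754 rpm
ω = 2π×1754/60 = 183.7 rad/s
τ = P_out/ω = 44289/183.7 = 241 N·m

241 N·m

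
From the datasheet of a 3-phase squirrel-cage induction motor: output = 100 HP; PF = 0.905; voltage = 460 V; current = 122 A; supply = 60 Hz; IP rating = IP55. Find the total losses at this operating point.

P_in = √3·V·I·cosφ = 1.732×460×122×0.905 = 87966 W
P_out = 100×746 = 74600 W
Losses = P_in − P_out = 87966 − 74600 = 13366 W

13400 W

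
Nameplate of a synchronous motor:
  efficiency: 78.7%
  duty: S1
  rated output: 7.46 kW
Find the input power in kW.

P_out = 7460 W
P_in = P_out/η = 7460/0.787 = 9479 W = 9.48 kW

9.48 kW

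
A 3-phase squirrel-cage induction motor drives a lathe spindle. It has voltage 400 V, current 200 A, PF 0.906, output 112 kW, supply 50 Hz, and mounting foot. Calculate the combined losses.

P_in = √3·V·I·cosφ = 1.732×400×200×0.906 = 125535 W
P_out = 112000 W
Losses = P_in − P_out = 125535 − 112000 = 13535 W

13500 W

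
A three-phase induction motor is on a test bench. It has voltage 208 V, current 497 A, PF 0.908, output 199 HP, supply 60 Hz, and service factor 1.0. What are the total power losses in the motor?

14.1 kW

P_in = √3·V·I·cosφ = 1.732×208×497×0.908 = 162575 W
P_out = 199×746 = 148454 W
Losses = P_in − P_out = 162575 − 148454 = 14121 W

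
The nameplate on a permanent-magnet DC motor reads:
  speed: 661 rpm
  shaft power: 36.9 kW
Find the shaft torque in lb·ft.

ω = 2π × 661/60 = 69.22 rad/s
τ = P/ω = 36900/69.22 = 533.1 N·m
In lb·ft: 533.1/1.356 = 393 lb·ft

393 lb·ft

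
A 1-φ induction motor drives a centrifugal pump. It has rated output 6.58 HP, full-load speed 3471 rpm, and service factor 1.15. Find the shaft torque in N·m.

13.5 N·m

P_out = 6.58 × 746 = 4909 W
ω = 2π × 3471/60 = 363.5 rad/s
τ = P_out/ω = 4909/363.5 = 13.5 N·m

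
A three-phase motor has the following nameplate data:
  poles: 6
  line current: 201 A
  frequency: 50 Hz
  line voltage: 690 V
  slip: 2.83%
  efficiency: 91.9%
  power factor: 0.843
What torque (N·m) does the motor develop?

P_in = √3·V·I·cosφ = 1.732 × 690 × 201 × 0.843 = 202498 W
P_out = η·P_in = 0.919 × 202498 = 186096 W
n_s = 120×50/6 = 1000 rpm; n = 1000×(1−0.0283) = 972 rpm
ω = 2π×972/60 = 101.8 rad/s
τ = P_out/ω = 186096/101.8 = 1830 N·m

1830 N·m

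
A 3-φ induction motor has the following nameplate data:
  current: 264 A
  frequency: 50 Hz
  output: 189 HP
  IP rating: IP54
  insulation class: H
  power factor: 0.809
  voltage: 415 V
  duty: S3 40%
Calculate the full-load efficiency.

P_out = 189 × 746 = 140994 W
P_in = √3·V_L·I_L·cosφ = 1.732 × 415 × 264 × 0.809 = 153514 W
η = P_out / P_in = 140994 / 153514 = 0.918 = 91.8%

91.8 %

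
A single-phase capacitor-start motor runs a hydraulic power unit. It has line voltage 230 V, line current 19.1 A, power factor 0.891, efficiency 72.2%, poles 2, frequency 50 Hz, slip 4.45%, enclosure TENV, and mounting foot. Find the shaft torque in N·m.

P_in = V·I·cosφ = 230 × 19.1 × 0.891 = 3914 W
P_out = η·P_in = 0.722 × 3914 = 2826 W
n_s = 120×50/2 = 3000 rpm; n = 3000×(1−0.0445) = 2867 rpm
ω = 2π×2867/60 = 300.2 rad/s
τ = P_out/ω = 2826/300.2 = 9.41 N·m

9.41 N·m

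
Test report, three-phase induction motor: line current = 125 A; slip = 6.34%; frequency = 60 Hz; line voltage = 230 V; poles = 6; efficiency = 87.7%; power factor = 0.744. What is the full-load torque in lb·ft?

P_in = √3·V·I·cosφ = 1.732 × 230 × 125 × 0.744 = 37047 W
P_out = η·P_in = 0.877 × 37047 = 32490 W
n_s = 120×60/6 = 1200 rpm; n = 1200×(1−0.0634) = 1124 rpm
ω = 2π×1124/60 = 117.7 rad/s
τ = P_out/ω = 32490/117.7 = 276 N·m
In lb·ft: 276/1.356 = 204 lb·ft

204 lb·ft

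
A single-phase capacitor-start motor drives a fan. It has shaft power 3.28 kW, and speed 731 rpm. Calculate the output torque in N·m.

ω = 2π × 731/60 = 76.55 rad/s
τ = P/ω = 3280/76.55 = 42.8 N·m

42.8 N·m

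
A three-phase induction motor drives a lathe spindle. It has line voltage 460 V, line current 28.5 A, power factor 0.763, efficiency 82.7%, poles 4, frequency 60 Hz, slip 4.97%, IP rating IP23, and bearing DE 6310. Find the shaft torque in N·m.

P_in = √3·V·I·cosφ = 1.732 × 460 × 28.5 × 0.763 = 17325 W
P_out = η·P_in = 0.827 × 17325 = 14328 W
n_s = 120×60/4 = 1800 rpm; n = 1800×(1−0.0497) = 1711 rpm
ω = 2π×1711/60 = 179.2 rad/s
τ = P_out/ω = 14328/179.2 = 80 N·m

80 N·m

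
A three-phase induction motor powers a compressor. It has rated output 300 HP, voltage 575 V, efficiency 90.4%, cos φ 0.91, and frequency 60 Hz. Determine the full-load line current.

P_out = 300 × 746 = 223800 W
P_in = P_out / η = 223800 / 0.904 = 247566 W
I_L = P_in / (√3·V_L·cosφ) = 247566 / (1.732 × 575 × 0.91) = 273 A

273 A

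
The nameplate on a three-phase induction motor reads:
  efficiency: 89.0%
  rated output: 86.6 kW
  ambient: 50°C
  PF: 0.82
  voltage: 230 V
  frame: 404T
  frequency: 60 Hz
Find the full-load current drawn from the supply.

298 A

P_out = 86.6 kW = 86600 W
P_in = P_out / η = 86600 / 0.890 = 97303 W
I_L = P_in / (√3·V_L·cosφ) = 97303 / (1.732 × 230 × 0.82) = 298 A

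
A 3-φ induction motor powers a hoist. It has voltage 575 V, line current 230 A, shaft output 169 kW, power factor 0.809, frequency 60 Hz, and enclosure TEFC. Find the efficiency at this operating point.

P_out = 169 kW = 169000 W
P_in = √3·V_L·I_L·cosφ = 1.732 × 575 × 230 × 0.809 = 185307 W
η = P_out / P_in = 169000 / 185307 = 0.912 = 91.2%

91.2 %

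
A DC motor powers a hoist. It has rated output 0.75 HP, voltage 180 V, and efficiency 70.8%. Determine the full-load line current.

P_out = 0.75 × 746 = 560 W
P_in = P_out / η = 560 / 0.708 = 791 W
I = P_in / V = 791 / 180 = 4.39 A

4.39 A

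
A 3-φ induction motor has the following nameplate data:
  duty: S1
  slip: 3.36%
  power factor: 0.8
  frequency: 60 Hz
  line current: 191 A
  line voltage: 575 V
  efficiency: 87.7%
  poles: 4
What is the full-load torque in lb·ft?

P_in = √3·V·I·cosφ = 1.732 × 575 × 191 × 0.8 = 152174 W
P_out = η·P_in = 0.877 × 152174 = 133457 W
n_s = 120×60/4 = 1800 rpm; n = 1800×(1−0.0336) = 1740 rpm
ω = 2π×1740/60 = 182.2 rad/s
τ = P_out/ω = 133457/182.2 = 732.5 N·m
In lb·ft: 732.5/1.356 = 540 lb·ft

540 lb·ft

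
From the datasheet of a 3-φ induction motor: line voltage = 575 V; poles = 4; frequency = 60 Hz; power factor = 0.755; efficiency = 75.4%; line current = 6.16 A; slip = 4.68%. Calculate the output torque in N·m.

19.4 N·m

P_in = √3·V·I·cosφ = 1.732 × 575 × 6.16 × 0.755 = 4632 W
P_out = η·P_in = 0.754 × 4632 = 3493 W
n_s = 120×60/4 = 1800 rpm; n = 1800×(1−0.0468) = 1716 rpm
ω = 2π×1716/60 = 179.7 rad/s
τ = P_out/ω = 3493/179.7 = 19.4 N·m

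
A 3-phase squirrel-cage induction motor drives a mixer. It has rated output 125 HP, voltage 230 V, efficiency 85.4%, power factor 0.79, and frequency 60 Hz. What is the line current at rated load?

P_out = 125 × 746 = 93250 W
P_in = P_out / η = 93250 / 0.854 = 109192 W
I_L = P_in / (√3·V_L·cosφ) = 109192 / (1.732 × 230 × 0.79) = 347 A

347 A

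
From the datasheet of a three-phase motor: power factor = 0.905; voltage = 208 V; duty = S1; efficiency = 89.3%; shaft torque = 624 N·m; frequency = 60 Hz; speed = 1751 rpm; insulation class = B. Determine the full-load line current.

ω = 2π×1751/60 = 183.4 rad/s; P_out = τω = 624 × 183.4 = 114442 W
P_in = P_out / η = 114442 / 0.893 = 128155 W
I_L = P_in / (√3·V_L·cosφ) = 128155 / (1.732 × 208 × 0.905) = 393 A

393 A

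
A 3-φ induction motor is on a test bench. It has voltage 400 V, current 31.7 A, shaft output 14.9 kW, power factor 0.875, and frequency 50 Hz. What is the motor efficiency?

P_out = 14.9 kW = 14900 W
P_in = √3·V_L·I_L·cosφ = 1.732 × 400 × 31.7 × 0.875 = 19217 W
η = P_out / P_in = 14900 / 19217 = 0.775 = 77.5%

77.5 %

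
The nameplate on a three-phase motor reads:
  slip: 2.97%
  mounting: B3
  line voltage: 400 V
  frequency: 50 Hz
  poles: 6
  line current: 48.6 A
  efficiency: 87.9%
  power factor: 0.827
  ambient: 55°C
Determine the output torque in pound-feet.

P_in = √3·V·I·cosφ = 1.732 × 400 × 48.6 × 0.827 = 27845 W
P_out = η·P_in = 0.879 × 27845 = 24476 W
n_s = 120×50/6 = 1000 rpm; n = 1000×(1−0.0297) = 970 rpm
ω = 2π×970/60 = 101.6 rad/s
τ = P_out/ω = 24476/101.6 = 240.9 N·m
In lb·ft: 240.9/1.356 = 178 lb·ft

178 lb·ft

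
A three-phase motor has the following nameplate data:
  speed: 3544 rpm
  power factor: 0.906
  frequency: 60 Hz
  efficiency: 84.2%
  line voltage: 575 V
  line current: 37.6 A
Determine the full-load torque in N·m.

P_in = √3·V·I·cosφ = 1.732 × 575 × 37.6 × 0.906 = 33926 W
P_out = η·P_in = 0.842 × 33926 = 28566 W
n = 3544 rpm
ω = 2π×3544/60 = 371.1 rad/s
τ = P_out/ω = 28566/371.1 = 77 N·m

77 N·m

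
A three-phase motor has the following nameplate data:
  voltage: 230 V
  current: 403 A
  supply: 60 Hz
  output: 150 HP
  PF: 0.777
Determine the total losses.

12.8 kW

P_in = √3·V·I·cosφ = 1.732×230×403×0.777 = 124739 W
P_out = 150×746 = 111900 W
Losses = P_in − P_out = 124739 − 111900 = 12839 W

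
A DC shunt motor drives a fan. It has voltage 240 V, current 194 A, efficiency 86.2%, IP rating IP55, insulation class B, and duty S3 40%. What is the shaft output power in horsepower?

53.8 HP

P_in = V·I = 240 × 194 = 46560 W
P_out = η·P_in = 0.862 × 46560 = 40135 W
= 40135/746 = 53.8 HP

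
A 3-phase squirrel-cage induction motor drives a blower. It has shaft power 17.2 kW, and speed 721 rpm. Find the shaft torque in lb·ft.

ω = 2π × 721/60 = 75.5 rad/s
τ = P/ω = 17200/75.5 = 227.8 N·m
In lb·ft: 227.8/1.356 = 168 lb·ft

168 lb·ft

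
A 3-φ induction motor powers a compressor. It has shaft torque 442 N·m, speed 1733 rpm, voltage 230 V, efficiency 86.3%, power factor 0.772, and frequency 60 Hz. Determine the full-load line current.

ω = 2π×1733/60 = 181.5 rad/s; P_out = τω = 442 × 181.5 = 80223 W
P_in = P_out / η = 80223 / 0.863 = 92958 W
I_L = P_in / (√3·V_L·cosφ) = 92958 / (1.732 × 230 × 0.772) = 302 A

302 A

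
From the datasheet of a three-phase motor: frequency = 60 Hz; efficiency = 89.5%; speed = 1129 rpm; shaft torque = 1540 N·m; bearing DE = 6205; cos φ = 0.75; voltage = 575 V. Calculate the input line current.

272 A

ω = 2π×1129/60 = 118.2 rad/s; P_out = τω = 1540 × 118.2 = 182028 W
P_in = P_out / η = 182028 / 0.895 = 203383 W
I_L = P_in / (√3·V_L·cosφ) = 203383 / (1.732 × 575 × 0.75) = 272 A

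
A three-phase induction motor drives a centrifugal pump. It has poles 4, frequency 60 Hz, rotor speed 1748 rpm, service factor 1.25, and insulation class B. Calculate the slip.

2.89 %

n_s = 120f/p = 120×60/4 = 1800 rpm
s = (n_s − n)/n_s = (1800 − 1748)/1800 = 0.0289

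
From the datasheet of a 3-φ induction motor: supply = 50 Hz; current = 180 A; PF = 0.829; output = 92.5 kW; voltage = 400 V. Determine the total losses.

10900 W

P_in = √3·V·I·cosφ = 1.732×400×180×0.829 = 103380 W
P_out = 92500 W
Losses = P_in − P_out = 103380 − 92500 = 10880 W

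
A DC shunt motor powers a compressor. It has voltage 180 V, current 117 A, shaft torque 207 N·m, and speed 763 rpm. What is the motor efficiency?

78.5 %

ω = 2π × 763/60 = 79.9 rad/s; P_out = τω = 207 × 79.9 = 16539 W
P_in = V·I = 180 × 117 = 21060 W
η = P_out / P_in = 16539 / 21060 = 0.785 = 78.5%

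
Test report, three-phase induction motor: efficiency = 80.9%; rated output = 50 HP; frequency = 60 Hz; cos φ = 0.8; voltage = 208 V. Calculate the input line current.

160 A

P_out = 50 × 746 = 37300 W
P_in = P_out / η = 37300 / 0.809 = 46106 W
I_L = P_in / (√3·V_L·cosφ) = 46106 / (1.732 × 208 × 0.8) = 160 A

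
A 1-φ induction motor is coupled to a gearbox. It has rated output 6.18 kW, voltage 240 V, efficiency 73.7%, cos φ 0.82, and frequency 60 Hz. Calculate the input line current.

42.6 A

P_out = 6.18 kW = 6180 W
P_in = P_out / η = 6180 / 0.737 = 8385 W
I = P_in / (V·cosφ) = 8385 / (240 × 0.82) = 42.6 A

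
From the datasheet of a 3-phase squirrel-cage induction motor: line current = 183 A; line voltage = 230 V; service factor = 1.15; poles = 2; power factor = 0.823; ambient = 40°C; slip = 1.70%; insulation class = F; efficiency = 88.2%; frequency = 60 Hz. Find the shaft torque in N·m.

143 N·m

P_in = √3·V·I·cosφ = 1.732 × 230 × 183 × 0.823 = 59997 W
P_out = η·P_in = 0.882 × 59997 = 52917 W
n_s = 120×60/2 = 3600 rpm; n = 3600×(1−0.017) = 3539 rpm
ω = 2π×3539/60 = 370.6 rad/s
τ = P_out/ω = 52917/370.6 = 143 N·m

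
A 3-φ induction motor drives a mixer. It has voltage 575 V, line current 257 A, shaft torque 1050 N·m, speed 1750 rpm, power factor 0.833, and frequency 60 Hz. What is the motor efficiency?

ω = 2π × 1750/60 = 183.3 rad/s; P_out = τω = 1050 × 183.3 = 192465 W
P_in = √3·V_L·I_L·cosφ = 1.732 × 575 × 257 × 0.833 = 213203 W
η = P_out / P_in = 192465 / 213203 = 0.903 = 90.3%

90.3 %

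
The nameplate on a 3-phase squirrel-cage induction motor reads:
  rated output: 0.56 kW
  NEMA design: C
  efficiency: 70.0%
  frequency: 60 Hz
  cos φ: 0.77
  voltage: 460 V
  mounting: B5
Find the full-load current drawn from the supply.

1.3 A

P_out = 0.56 kW = 560 W
P_in = P_out / η = 560 / 0.700 = 800 W
I_L = P_in / (√3·V_L·cosφ) = 800 / (1.732 × 460 × 0.77) = 1.3 A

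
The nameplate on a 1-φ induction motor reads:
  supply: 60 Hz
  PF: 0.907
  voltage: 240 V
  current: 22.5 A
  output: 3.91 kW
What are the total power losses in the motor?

988 W

P_in = V·I·cosφ = 240×22.5×0.907 = 4898 W
P_out = 3910 W
Losses = P_in − P_out = 4898 − 3910 = 988 W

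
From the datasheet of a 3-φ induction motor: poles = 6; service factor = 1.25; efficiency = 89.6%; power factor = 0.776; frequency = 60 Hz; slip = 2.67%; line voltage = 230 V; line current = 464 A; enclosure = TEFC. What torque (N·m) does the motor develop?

P_in = √3·V·I·cosφ = 1.732 × 230 × 464 × 0.776 = 143435 W
P_out = η·P_in = 0.896 × 143435 = 128518 W
n_s = 120×60/6 = 1200 rpm; n = 1200×(1−0.0267) = 1168 rpm
ω = 2π×1168/60 = 122.3 rad/s
τ = P_out/ω = 128518/122.3 = 1050 N·m

1050 N·m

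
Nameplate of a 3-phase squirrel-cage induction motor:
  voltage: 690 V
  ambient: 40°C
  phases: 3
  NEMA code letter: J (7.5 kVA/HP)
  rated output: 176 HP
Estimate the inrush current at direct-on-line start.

S_LR = 7.5 × 176 = 1320 kVA
I_LR = S_LR/(√3·V_L) = 1320000/(1.732×690) = 1100 A

1100 A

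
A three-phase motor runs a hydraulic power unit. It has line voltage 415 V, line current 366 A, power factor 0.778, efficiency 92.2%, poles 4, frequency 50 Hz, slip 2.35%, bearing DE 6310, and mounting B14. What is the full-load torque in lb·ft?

P_in = √3·V·I·cosφ = 1.732 × 415 × 366 × 0.778 = 204671 W
P_out = η·P_in = 0.922 × 204671 = 188707 W
n_s = 120×50/4 = 1500 rpm; n = 1500×(1−0.0235) = 1465 rpm
ω = 2π×1465/60 = 153.4 rad/s
τ = P_out/ω = 188707/153.4 = 1230 N·m
In lb·ft: 1230/1.356 = 907 lb·ft

907 lb·ft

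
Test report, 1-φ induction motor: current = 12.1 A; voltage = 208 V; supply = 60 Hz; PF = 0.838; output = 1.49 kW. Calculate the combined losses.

P_in = V·I·cosφ = 208×12.1×0.838 = 2109 W
P_out = 1490 W
Losses = P_in − P_out = 2109 − 1490 = 619 W

619 W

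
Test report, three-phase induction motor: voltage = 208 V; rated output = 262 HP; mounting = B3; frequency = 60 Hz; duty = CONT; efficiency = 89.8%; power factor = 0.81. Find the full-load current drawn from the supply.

P_out = 262 × 746 = 195452 W
P_in = P_out / η = 195452 / 0.898 = 217653 W
I_L = P_in / (√3·V_L·cosφ) = 217653 / (1.732 × 208 × 0.81) = 746 A

746 A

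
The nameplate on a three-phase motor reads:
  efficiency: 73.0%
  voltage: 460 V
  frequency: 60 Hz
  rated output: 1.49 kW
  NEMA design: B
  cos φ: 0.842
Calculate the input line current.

P_out = 1.49 kW = 1490 W
P_in = P_out / η = 1490 / 0.730 = 2041 W
I_L = P_in / (√3·V_L·cosφ) = 2041 / (1.732 × 460 × 0.842) = 3.04 A

3.04 A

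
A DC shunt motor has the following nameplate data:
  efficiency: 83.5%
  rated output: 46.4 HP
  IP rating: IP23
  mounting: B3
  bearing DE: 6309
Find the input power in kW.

P_out = 46.4 × 746 = 34614 W
P_in = P_out/η = 34614/0.835 = 41454 W = 41.5 kW

41.5 kW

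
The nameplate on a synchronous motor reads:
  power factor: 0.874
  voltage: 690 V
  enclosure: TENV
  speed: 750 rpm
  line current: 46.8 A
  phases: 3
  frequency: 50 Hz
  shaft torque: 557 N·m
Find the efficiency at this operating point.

89.5 %

ω = 2π × 750/60 = 78.54 rad/s; P_out = τω = 557 × 78.54 = 43747 W
P_in = √3·V_L·I_L·cosφ = 1.732 × 690 × 46.8 × 0.874 = 48883 W
η = P_out / P_in = 43747 / 48883 = 0.895 = 89.5%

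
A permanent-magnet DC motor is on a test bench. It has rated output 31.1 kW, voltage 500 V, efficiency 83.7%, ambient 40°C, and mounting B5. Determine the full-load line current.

74.3 A

P_out = 31.1 kW = 31100 W
P_in = P_out / η = 31100 / 0.837 = 37157 W
I = P_in / V = 37157 / 500 = 74.3 A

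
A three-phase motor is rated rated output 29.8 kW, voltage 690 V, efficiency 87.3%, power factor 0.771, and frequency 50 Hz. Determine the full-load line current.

P_out = 29.8 kW = 29800 W
P_in = P_out / η = 29800 / 0.873 = 34135 W
I_L = P_in / (√3·V_L·cosφ) = 34135 / (1.732 × 690 × 0.771) = 37 A

37 A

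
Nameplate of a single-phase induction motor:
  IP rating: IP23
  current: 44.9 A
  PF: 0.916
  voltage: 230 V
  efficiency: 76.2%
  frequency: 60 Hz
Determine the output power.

P_in = V·I·cosφ = 230 × 44.9 × 0.916 = 9460 W
P_out = η·P_in = 0.762 × 9460 = 7209 W

7.21 kW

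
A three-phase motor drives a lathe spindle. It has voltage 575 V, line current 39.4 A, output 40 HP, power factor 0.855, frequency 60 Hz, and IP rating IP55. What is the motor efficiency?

88.9 %

P_out = 40 × 746 = 29840 W
P_in = √3·V_L·I_L·cosφ = 1.732 × 575 × 39.4 × 0.855 = 33549 W
η = P_out / P_in = 29840 / 33549 = 0.889 = 88.9%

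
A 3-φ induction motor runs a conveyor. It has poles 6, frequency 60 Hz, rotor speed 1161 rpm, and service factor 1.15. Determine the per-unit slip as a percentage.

n_s = 120f/p = 120×60/6 = 1200 rpm
s = (n_s − n)/n_s = (1200 − 1161)/1200 = 0.0325

3.25 %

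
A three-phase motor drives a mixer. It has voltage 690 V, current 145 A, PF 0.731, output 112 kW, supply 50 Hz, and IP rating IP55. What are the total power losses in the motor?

14.7 kW

P_in = √3·V·I·cosφ = 1.732×690×145×0.731 = 126673 W
P_out = 112000 W
Losses = P_in − P_out = 126673 − 112000 = 14673 W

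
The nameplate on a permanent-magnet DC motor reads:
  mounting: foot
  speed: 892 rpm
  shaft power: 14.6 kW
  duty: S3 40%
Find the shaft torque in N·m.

ω = 2π × 892/60 = 93.41 rad/s
τ = P/ω = 14600/93.41 = 156 N·m

156 N·m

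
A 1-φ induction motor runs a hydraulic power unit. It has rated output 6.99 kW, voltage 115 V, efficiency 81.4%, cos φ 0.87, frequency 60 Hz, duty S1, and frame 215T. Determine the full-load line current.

85.8 A

P_out = 6.99 kW = 6990 W
P_in = P_out / η = 6990 / 0.814 = 8587 W
I = P_in / (V·cosφ) = 8587 / (115 × 0.87) = 85.8 A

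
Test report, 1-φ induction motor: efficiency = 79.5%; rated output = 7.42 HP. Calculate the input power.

P_out = 7.42 × 746 = 5535 W
P_in = P_out/η = 5535/0.795 = 6962 W = 6.96 kW

6.96 kW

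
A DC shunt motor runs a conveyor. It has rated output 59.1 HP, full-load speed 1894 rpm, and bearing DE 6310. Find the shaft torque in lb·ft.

164 lb·ft

P_out = 59.1 × 746 = 44089 W
ω = 2π × 1894/60 = 198.3 rad/s
τ = P_out/ω = 44089/198.3 = 222.3 N·m
In lb·ft: 222.3/1.356 = 164 lb·ft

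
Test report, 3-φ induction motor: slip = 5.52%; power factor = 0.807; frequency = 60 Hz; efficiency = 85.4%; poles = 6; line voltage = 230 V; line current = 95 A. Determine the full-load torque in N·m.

P_in = √3·V·I·cosφ = 1.732 × 230 × 95 × 0.807 = 30540 W
P_out = η·P_in = 0.854 × 30540 = 26081 W
n_s = 120×60/6 = 1200 rpm; n = 1200×(1−0.0552) = 1134 rpm
ω = 2π×1134/60 = 118.8 rad/s
τ = P_out/ω = 26081/118.8 = 220 N·m

220 N·m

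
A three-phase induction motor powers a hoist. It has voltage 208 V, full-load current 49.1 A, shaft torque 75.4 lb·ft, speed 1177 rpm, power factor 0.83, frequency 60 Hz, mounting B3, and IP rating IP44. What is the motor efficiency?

85.8 %

τ = 75.4 lb·ft × 1.356 = 102.2 N·m
ω = 2π × 1177/60 = 123.3 rad/s; P_out = τω = 102.2 × 123.3 = 12601 W
P_in = √3·V_L·I_L·cosφ = 1.732 × 208 × 49.1 × 0.83 = 14682 W
η = P_out / P_in = 12601 / 14682 = 0.858 = 85.8%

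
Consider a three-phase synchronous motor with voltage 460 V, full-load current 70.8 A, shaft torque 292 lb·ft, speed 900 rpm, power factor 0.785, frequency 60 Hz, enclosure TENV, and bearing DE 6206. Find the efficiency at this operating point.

84.3 %

τ = 292 lb·ft × 1.356 = 396 N·m
ω = 2π × 900/60 = 94.25 rad/s; P_out = τω = 396 × 94.25 = 37323 W
P_in = √3·V_L·I_L·cosφ = 1.732 × 460 × 70.8 × 0.785 = 44280 W
η = P_out / P_in = 37323 / 44280 = 0.843 = 84.3%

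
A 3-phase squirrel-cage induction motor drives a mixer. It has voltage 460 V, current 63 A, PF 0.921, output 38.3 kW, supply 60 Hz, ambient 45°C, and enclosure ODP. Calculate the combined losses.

P_in = √3·V·I·cosφ = 1.732×460×63×0.921 = 46228 W
P_out = 38300 W
Losses = P_in − P_out = 46228 − 38300 = 7928 W

7930 W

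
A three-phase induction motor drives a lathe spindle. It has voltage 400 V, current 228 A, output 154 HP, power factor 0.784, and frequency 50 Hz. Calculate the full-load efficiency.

P_out = 154 × 746 = 114884 W
P_in = √3·V_L·I_L·cosφ = 1.732 × 400 × 228 × 0.784 = 123839 W
η = P_out / P_in = 114884 / 123839 = 0.928 = 92.8%

92.8 %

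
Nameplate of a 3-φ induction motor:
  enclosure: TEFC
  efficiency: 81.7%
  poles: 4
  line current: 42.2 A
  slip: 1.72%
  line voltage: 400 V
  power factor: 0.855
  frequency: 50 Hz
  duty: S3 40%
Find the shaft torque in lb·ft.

97.6 lb·ft

P_in = √3·V·I·cosφ = 1.732 × 400 × 42.2 × 0.855 = 24997 W
P_out = η·P_in = 0.817 × 24997 = 20423 W
n_s = 120×50/4 = 1500 rpm; n = 1500×(1−0.0172) = 1474 rpm
ω = 2π×1474/60 = 154.4 rad/s
τ = P_out/ω = 20423/154.4 = 132.3 N·m
In lb·ft: 132.3/1.356 = 97.6 lb·ft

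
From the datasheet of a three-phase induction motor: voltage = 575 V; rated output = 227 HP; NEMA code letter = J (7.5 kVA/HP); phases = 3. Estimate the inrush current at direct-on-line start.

1710 A

S_LR = 7.5 × 227 = 1702.5 kVA
I_LR = S_LR/(√3·V_L) = 1702500/(1.732×575) = 1710 A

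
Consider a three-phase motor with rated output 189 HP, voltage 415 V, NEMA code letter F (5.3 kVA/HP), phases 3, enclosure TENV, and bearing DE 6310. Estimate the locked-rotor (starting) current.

1390 A

S_LR = 5.3 × 189 = 1001.7 kVA
I_LR = S_LR/(√3·V_L) = 1001700/(1.732×415) = 1390 A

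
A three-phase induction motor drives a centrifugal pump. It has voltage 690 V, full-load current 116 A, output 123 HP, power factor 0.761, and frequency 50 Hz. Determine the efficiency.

P_out = 123 × 746 = 91758 W
P_in = √3·V_L·I_L·cosφ = 1.732 × 690 × 116 × 0.761 = 105497 W
η = P_out / P_in = 91758 / 105497 = 0.870 = 87.0%

87.0 %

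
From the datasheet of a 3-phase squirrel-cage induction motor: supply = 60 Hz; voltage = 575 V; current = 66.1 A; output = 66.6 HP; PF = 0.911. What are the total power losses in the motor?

10300 W

P_in = √3·V·I·cosφ = 1.732×575×66.1×0.911 = 59970 W
P_out = 66.6×746 = 49684 W
Losses = P_in − P_out = 59970 − 49684 = 10286 W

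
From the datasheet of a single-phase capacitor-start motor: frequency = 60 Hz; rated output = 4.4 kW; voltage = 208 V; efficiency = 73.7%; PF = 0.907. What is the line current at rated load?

P_out = 4.4 kW = 4400 W
P_in = P_out / η = 4400 / 0.737 = 5970 W
I = P_in / (V·cosφ) = 5970 / (208 × 0.907) = 31.6 A

31.6 A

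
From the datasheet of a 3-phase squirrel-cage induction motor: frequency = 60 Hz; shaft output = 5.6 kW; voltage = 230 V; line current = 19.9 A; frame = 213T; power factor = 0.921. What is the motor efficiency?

76.7 %

P_out = 5.6 kW = 5600 W
P_in = √3·V_L·I_L·cosφ = 1.732 × 230 × 19.9 × 0.921 = 7301 W
η = P_out / P_in = 5600 / 7301 = 0.767 = 76.7%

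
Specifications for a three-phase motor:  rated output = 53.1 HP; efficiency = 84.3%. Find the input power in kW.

P_out = 53.1 × 746 = 39613 W
P_in = P_out/η = 39613/0.843 = 46991 W = 47 kW

47 kW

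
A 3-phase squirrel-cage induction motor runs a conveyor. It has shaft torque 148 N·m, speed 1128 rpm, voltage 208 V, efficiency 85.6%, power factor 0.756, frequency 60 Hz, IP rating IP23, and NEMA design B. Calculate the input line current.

ω = 2π×1128/60 = 118.1 rad/s; P_out = τω = 148 × 118.1 = 17479 W
P_in = P_out / η = 17479 / 0.856 = 20419 W
I_L = P_in / (√3·V_L·cosφ) = 20419 / (1.732 × 208 × 0.756) = 75 A

75 A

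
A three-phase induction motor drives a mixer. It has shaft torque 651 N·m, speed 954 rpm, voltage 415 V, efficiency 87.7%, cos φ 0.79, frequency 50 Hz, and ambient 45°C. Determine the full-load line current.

131 A

ω = 2π×954/60 = 99.9 rad/s; P_out = τω = 651 × 99.9 = 65035 W
P_in = P_out / η = 65035 / 0.877 = 74156 W
I_L = P_in / (√3·V_L·cosφ) = 74156 / (1.732 × 415 × 0.79) = 131 A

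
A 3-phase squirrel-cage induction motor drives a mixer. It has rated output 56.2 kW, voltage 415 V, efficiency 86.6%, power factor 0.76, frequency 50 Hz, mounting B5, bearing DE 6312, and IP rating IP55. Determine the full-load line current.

119 A

P_out = 56.2 kW = 56200 W
P_in = P_out / η = 56200 / 0.866 = 64896 W
I_L = P_in / (√3·V_L·cosφ) = 64896 / (1.732 × 415 × 0.76) = 119 A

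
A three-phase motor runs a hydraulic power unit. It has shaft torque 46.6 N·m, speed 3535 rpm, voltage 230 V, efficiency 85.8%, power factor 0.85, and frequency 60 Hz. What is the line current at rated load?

ω = 2π×3535/60 = 370.2 rad/s; P_out = τω = 46.6 × 370.2 = 17251 W
P_in = P_out / η = 17251 / 0.858 = 20106 W
I_L = P_in / (√3·V_L·cosφ) = 20106 / (1.732 × 230 × 0.85) = 59.4 A

59.4 A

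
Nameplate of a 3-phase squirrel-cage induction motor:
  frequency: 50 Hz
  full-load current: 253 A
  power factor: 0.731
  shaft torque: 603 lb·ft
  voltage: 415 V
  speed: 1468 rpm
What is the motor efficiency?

94.5 %

τ = 603 lb·ft × 1.356 = 817.7 N·m
ω = 2π × 1468/60 = 153.7 rad/s; P_out = τω = 817.7 × 153.7 = 125680 W
P_in = √3·V_L·I_L·cosφ = 1.732 × 415 × 253 × 0.731 = 132933 W
η = P_out / P_in = 125680 / 132933 = 0.945 = 94.5%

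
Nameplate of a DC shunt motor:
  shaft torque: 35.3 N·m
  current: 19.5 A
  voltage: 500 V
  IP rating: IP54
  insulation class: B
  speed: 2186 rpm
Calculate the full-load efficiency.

82.9 %

ω = 2π × 2186/60 = 228.9 rad/s; P_out = τω = 35.3 × 228.9 = 8080 W
P_in = V·I = 500 × 19.5 = 9750 W
η = P_out / P_in = 8080 / 9750 = 0.829 = 82.9%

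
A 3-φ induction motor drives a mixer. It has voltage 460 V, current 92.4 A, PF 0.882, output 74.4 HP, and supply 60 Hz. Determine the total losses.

P_in = √3·V·I·cosφ = 1.732×460×92.4×0.882 = 64930 W
P_out = 74.4×746 = 55502 W
Losses = P_in − P_out = 64930 − 55502 = 9428 W

9.43 kW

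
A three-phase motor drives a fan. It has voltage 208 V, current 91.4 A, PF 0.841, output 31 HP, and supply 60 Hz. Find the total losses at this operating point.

4570 W

P_in = √3·V·I·cosφ = 1.732×208×91.4×0.841 = 27692 W
P_out = 31×746 = 23126 W
Losses = P_in − P_out = 27692 − 23126 = 4566 W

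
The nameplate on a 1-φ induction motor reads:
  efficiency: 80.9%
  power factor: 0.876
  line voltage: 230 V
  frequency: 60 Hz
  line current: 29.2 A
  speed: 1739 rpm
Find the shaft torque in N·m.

26.1 N·m

P_in = V·I·cosφ = 230 × 29.2 × 0.876 = 5883 W
P_out = η·P_in = 0.809 × 5883 = 4759 W
n = 1739 rpm
ω = 2π×1739/60 = 182.1 rad/s
τ = P_out/ω = 4759/182.1 = 26.1 N·m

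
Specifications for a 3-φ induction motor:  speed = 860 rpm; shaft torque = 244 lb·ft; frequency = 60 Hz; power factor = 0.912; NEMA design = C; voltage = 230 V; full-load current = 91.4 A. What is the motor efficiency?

89.7 %

τ = 244 lb·ft × 1.356 = 330.9 N·m
ω = 2π × 860/60 = 90.06 rad/s; P_out = τω = 330.9 × 90.06 = 29801 W
P_in = √3·V_L·I_L·cosφ = 1.732 × 230 × 91.4 × 0.912 = 33206 W
η = P_out / P_in = 29801 / 33206 = 0.897 = 89.7%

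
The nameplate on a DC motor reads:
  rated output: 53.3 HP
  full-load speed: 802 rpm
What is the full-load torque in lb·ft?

349 lb·ft

P_out = 53.3 × 746 = 39762 W
ω = 2π × 802/60 = 83.99 rad/s
τ = P_out/ω = 39762/83.99 = 473.4 N·m
In lb·ft: 473.4/1.356 = 349 lb·ft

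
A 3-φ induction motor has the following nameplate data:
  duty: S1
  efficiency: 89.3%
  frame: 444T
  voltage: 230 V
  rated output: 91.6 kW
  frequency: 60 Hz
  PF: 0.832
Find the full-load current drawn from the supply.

P_out = 91.6 kW = 91600 W
P_in = P_out / η = 91600 / 0.893 = 102576 W
I_L = P_in / (√3·V_L·cosφ) = 102576 / (1.732 × 230 × 0.832) = 309 A

309 A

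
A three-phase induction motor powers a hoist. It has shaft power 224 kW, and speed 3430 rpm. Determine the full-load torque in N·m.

624 N·m

ω = 2π × 3430/60 = 359.2 rad/s
τ = P/ω = 224000/359.2 = 624 N·m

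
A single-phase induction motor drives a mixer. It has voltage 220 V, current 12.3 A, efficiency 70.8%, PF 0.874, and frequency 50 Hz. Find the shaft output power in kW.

1.67 kW

P_in = V·I·cosφ = 220 × 12.3 × 0.874 = 2365 W
P_out = η·P_in = 0.708 × 2365 = 1674 W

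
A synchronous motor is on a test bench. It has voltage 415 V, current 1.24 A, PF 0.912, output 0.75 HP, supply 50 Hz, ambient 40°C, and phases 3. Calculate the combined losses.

P_in = √3·V·I·cosφ = 1.732×415×1.24×0.912 = 813 W
P_out = 0.75×746 = 560 W
Losses = P_in − P_out = 813 − 560 = 253 W

253 W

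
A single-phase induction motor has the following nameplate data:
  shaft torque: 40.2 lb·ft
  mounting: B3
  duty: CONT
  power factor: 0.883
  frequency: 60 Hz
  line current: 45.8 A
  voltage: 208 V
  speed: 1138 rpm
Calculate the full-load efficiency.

τ = 40.2 lb·ft × 1.356 = 54.51 N·m
ω = 2π × 1138/60 = 119.2 rad/s; P_out = τω = 54.51 × 119.2 = 6498 W
P_in = V·I·cosφ = 208 × 45.8 × 0.883 = 8412 W
η = P_out / P_in = 6498 / 8412 = 0.772 = 77.2%

77.2 %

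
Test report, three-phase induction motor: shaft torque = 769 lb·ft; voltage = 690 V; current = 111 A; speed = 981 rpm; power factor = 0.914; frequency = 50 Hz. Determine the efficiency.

τ = 769 lb·ft × 1.356 = 1043 N·m
ω = 2π × 981/60 = 102.7 rad/s; P_out = τω = 1043 × 102.7 = 107116 W
P_in = √3·V_L·I_L·cosφ = 1.732 × 690 × 111 × 0.914 = 121246 W
η = P_out / P_in = 107116 / 121246 = 0.883 = 88.3%

88.3 %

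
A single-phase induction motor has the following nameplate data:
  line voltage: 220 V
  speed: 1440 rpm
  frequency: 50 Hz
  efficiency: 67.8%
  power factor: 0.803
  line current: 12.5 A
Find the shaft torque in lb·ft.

P_in = V·I·cosφ = 220 × 12.5 × 0.803 = 2208 W
P_out = η·P_in = 0.678 × 2208 = 1497 W
n = 1440 rpm
ω = 2π×1440/60 = 150.8 rad/s
τ = P_out/ω = 1497/150.8 = 9.927 N·m
In lb·ft: 9.927/1.356 = 7.32 lb·ft

7.32 lb·ft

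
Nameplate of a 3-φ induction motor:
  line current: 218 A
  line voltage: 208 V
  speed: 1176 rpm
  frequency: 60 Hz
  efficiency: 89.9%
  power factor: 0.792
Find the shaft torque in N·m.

454 N·m

P_in = √3·V·I·cosφ = 1.732 × 208 × 218 × 0.792 = 62200 W
P_out = η·P_in = 0.899 × 62200 = 55918 W
n = 1176 rpm
ω = 2π×1176/60 = 123.2 rad/s
τ = P_out/ω = 55918/123.2 = 454 N·m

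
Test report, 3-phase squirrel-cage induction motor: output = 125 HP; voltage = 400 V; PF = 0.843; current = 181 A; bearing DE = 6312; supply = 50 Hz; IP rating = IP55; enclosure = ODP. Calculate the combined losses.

P_in = √3·V·I·cosφ = 1.732×400×181×0.843 = 105710 W
P_out = 125×746 = 93250 W
Losses = P_in − P_out = 105710 − 93250 = 12460 W

12.5 kW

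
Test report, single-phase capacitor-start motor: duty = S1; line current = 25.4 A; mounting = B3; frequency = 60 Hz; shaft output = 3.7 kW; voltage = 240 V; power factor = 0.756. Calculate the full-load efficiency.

P_out = 3.7 kW = 3700 W
P_in = V·I·cosφ = 240 × 25.4 × 0.756 = 4609 W
η = P_out / P_in = 3700 / 4609 = 0.803 = 80.3%

80.3 %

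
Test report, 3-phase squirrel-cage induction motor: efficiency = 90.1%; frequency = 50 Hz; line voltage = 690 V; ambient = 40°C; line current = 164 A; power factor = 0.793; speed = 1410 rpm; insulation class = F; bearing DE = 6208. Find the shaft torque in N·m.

948 N·m

P_in = √3·V·I·cosφ = 1.732 × 690 × 164 × 0.793 = 155423 W
P_out = η·P_in = 0.901 × 155423 = 140036 W
n = 1410 rpm
ω = 2π×1410/60 = 147.7 rad/s
τ = P_out/ω = 140036/147.7 = 948 N·m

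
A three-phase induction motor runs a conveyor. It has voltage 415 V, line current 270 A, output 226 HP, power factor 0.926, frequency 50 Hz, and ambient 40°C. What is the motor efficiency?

93.8 %

P_out = 226 × 746 = 168596 W
P_in = √3·V_L·I_L·cosφ = 1.732 × 415 × 270 × 0.926 = 179709 W
η = P_out / P_in = 168596 / 179709 = 0.938 = 93.8%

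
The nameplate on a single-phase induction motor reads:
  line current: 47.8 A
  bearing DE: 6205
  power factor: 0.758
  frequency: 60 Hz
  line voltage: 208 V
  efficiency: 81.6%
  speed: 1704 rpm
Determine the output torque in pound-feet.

P_in = V·I·cosφ = 208 × 47.8 × 0.758 = 7536 W
P_out = η·P_in = 0.816 × 7536 = 6149 W
n = 1704 rpm
ω = 2π×1704/60 = 178.4 rad/s
τ = P_out/ω = 6149/178.4 = 34.47 N·m
In lb·ft: 34.47/1.356 = 25.4 lb·ft

25.4 lb·ft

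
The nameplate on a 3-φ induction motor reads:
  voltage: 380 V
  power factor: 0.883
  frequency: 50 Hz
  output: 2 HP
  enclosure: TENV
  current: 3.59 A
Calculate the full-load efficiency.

P_out = 2 × 746 = 1492 W
P_in = √3·V_L·I_L·cosφ = 1.732 × 380 × 3.59 × 0.883 = 2086 W
η = P_out / P_in = 1492 / 2086 = 0.715 = 71.5%

71.5 %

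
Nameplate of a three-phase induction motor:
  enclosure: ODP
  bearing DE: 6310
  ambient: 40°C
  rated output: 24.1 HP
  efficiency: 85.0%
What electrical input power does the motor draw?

P_out = 24.1 × 746 = 17979 W
P_in = P_out/η = 17979/0.85 = 21152 W = 21.2 kW

21.2 kW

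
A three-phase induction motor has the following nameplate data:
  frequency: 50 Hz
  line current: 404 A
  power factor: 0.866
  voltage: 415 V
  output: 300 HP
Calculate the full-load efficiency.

P_out = 300 × 746 = 223800 W
P_in = √3·V_L·I_L·cosφ = 1.732 × 415 × 404 × 0.866 = 251475 W
η = P_out / P_in = 223800 / 251475 = 0.890 = 89.0%

89.0 %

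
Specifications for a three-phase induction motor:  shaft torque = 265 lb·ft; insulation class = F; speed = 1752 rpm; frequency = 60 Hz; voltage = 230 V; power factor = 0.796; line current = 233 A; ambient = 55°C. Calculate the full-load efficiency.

89.2 %

τ = 265 lb·ft × 1.356 = 359.3 N·m
ω = 2π × 1752/60 = 183.5 rad/s; P_out = τω = 359.3 × 183.5 = 65932 W
P_in = √3·V_L·I_L·cosφ = 1.732 × 230 × 233 × 0.796 = 73883 W
η = P_out / P_in = 65932 / 73883 = 0.892 = 89.2%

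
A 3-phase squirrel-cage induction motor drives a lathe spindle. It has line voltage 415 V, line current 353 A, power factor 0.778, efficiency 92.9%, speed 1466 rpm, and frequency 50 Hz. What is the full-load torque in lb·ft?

881 lb·ft

P_in = √3·V·I·cosφ = 1.732 × 415 × 353 × 0.778 = 197401 W
P_out = η·P_in = 0.929 × 197401 = 183386 W
n = 1466 rpm
ω = 2π×1466/60 = 153.5 rad/s
τ = P_out/ω = 183386/153.5 = 1195 N·m
In lb·ft: 1195/1.356 = 881 lb·ft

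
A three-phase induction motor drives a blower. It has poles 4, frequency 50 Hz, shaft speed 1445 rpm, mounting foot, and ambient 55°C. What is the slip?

3.67 %

n_s = 120f/p = 120×50/4 = 1500 rpm
s = (n_s − n)/n_s = (1500 − 1445)/1500 = 0.0367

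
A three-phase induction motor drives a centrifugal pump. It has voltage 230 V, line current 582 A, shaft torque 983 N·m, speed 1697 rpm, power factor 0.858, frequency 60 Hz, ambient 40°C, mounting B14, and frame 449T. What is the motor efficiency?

ω = 2π × 1697/60 = 177.7 rad/s; P_out = τω = 983 × 177.7 = 174679 W
P_in = √3·V_L·I_L·cosφ = 1.732 × 230 × 582 × 0.858 = 198923 W
η = P_out / P_in = 174679 / 198923 = 0.878 = 87.8%

87.8 %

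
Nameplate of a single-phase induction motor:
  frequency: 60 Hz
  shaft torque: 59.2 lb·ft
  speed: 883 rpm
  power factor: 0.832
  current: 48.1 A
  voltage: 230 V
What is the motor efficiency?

80.6 %

τ = 59.2 lb·ft × 1.356 = 80.28 N·m
ω = 2π × 883/60 = 92.47 rad/s; P_out = τω = 80.28 × 92.47 = 7423 W
P_in = V·I·cosφ = 230 × 48.1 × 0.832 = 9204 W
η = P_out / P_in = 7423 / 9204 = 0.806 = 80.6%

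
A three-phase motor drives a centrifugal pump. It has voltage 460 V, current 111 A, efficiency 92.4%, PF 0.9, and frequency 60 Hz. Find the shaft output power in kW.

73.5 kW

P_in = √3·V·I·cosφ = 1.732 × 460 × 111 × 0.9 = 79592 W
P_out = η·P_in = 0.924 × 79592 = 73543 W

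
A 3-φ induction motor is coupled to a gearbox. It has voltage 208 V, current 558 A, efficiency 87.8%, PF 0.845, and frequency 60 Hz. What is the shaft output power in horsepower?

P_in = √3·V·I·cosφ = 1.732 × 208 × 558 × 0.845 = 169864 W
P_out = η·P_in = 0.878 × 169864 = 149141 W
= 149141/746 = 200 HP

200 HP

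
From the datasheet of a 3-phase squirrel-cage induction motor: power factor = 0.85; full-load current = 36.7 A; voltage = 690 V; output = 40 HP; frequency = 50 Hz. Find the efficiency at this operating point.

80.0 %

P_out = 40 × 746 = 29840 W
P_in = √3·V_L·I_L·cosφ = 1.732 × 690 × 36.7 × 0.85 = 37281 W
η = P_out / P_in = 29840 / 37281 = 0.800 = 80.0%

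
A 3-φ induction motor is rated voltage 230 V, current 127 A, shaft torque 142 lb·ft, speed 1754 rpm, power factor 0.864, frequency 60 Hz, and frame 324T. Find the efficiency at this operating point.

τ = 142 lb·ft × 1.356 = 192.6 N·m
ω = 2π × 1754/60 = 183.7 rad/s; P_out = τω = 192.6 × 183.7 = 35381 W
P_in = √3·V_L·I_L·cosφ = 1.732 × 230 × 127 × 0.864 = 43711 W
η = P_out / P_in = 35381 / 43711 = 0.809 = 80.9%

80.9 %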